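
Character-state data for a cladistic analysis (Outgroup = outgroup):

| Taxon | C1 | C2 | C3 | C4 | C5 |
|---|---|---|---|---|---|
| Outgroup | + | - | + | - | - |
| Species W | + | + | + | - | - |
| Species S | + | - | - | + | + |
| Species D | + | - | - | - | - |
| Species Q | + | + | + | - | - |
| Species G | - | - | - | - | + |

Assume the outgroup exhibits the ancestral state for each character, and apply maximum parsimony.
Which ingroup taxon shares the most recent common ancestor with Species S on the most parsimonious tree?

Species G

Character polarity is set by the outgroup: the derived state is whichever differs from the outgroup's state, so for C1, C3 the derived state is '-', and for the remaining characters it is '+'.
C1 (derived state '-') is unique to Species G (autapomorphy; uninformative for grouping).
Only Species Q and Species W show the derived state '+' for C2, supporting them as a clade.
C3: derived state '-' in Species D, Species G, and Species S only — synapomorphy for {Species D, Species G, Species S}.
C4 (derived state '+') is unique to Species S (autapomorphy; uninformative for grouping).
Only Species G and Species S show the derived state '+' for C5, supporting them as a clade.
Most parsimonious ingroup topology: ((Species W,Species Q),((Species S,Species G),Species D)).
Species S and Species G form a cherry on this tree, so they are sister taxa.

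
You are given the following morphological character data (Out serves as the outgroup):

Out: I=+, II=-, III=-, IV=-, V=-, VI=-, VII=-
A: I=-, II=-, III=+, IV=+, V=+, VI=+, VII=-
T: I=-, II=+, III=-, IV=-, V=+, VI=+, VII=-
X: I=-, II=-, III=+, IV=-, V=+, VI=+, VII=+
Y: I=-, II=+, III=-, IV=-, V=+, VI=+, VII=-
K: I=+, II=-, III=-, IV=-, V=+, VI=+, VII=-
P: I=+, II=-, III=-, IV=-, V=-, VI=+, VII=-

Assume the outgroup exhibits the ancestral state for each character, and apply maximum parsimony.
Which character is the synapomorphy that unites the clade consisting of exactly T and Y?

Character polarity is set by the outgroup: the derived state is whichever differs from the outgroup's state, so for I the derived state is '-', and for the remaining characters it is '+'.
I: derived state '-' in A, T, X, and Y only — synapomorphy for {A, T, X, Y}.
Only T and Y show the derived state '+' for II, supporting them as a clade.
III (derived state '+') is shared by A and X — a synapomorphy uniting that clade.
IV (derived state '+') is unique to A (autapomorphy; uninformative for grouping).
V: derived state '+' in A, K, T, X, and Y only — synapomorphy for {A, K, T, X, Y}.
All ingroup taxa share the derived state '+' for VI; it defines the ingroup but does not resolve relationships within it.
VII (derived state '+') is unique to X (autapomorphy; uninformative for grouping).
Most parsimonious ingroup topology: ((((A,X),(T,Y)),K),P).
The clade {T, Y} is supported by II: its derived state '+' occurs in exactly those taxa and in no other taxon (including the outgroup).

II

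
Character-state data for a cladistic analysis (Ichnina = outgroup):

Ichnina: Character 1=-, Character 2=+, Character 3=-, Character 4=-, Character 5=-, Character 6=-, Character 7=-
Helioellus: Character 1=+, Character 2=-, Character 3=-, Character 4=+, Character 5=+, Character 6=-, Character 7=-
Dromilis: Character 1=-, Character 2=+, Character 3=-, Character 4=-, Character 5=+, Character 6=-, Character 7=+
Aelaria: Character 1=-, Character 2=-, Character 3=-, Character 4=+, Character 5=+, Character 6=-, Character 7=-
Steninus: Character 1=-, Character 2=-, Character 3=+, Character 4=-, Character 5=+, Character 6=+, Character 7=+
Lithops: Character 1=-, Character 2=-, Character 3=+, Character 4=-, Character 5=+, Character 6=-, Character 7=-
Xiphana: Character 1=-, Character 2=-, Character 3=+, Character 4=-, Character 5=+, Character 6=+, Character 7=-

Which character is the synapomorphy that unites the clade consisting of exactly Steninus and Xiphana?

Character 6

Character polarity is set by the outgroup: the derived state is whichever differs from the outgroup's state, so for Character 2 the derived state is '-', and for the remaining characters it is '+'.
Character 1: derived state '+' in Helioellus only — an autapomorphy, so it tells us nothing about relationships among taxa.
Character 2 (derived state '-') is shared by Aelaria, Helioellus, Lithops, Steninus, and Xiphana — a synapomorphy uniting that clade.
Character 3: derived state '+' in Lithops, Steninus, and Xiphana only — synapomorphy for {Lithops, Steninus, Xiphana}.
Character 4: derived state '+' in Aelaria and Helioellus only — synapomorphy for {Aelaria, Helioellus}.
Character 5 (derived state '+') is shared by all ingroup taxa — unites the whole ingroup.
Character 6: derived state '+' in Steninus and Xiphana only — synapomorphy for {Steninus, Xiphana}.
Character 7 groups Dromilis and Steninus, which is incompatible with the clades supported by the remaining characters; treating it as convergent (homoplasy) costs fewer steps than any alternative tree.
Most parsimonious ingroup topology: (((Helioellus,Aelaria),((Steninus,Xiphana),Lithops)),Dromilis).
The clade {Steninus, Xiphana} is supported by Character 6: its derived state '+' occurs in exactly those taxa and in no other taxon (including the outgroup).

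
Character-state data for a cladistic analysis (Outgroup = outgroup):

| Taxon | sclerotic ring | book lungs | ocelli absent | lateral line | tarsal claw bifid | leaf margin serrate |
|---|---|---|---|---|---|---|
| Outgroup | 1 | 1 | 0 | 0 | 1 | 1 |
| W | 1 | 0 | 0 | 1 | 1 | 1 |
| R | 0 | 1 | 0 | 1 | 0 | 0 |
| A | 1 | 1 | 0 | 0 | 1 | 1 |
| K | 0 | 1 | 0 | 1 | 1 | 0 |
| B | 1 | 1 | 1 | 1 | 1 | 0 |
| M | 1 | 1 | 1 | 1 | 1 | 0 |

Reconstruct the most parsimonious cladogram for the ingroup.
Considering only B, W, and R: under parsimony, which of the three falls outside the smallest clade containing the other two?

W

Character polarity is set by the outgroup: the derived state is whichever differs from the outgroup's state, so for sclerotic ring, book lungs, tarsal claw bifid, leaf margin serrate the derived state is '0', and for the remaining characters it is '1'.
Only K and R show the derived state '0' for sclerotic ring, supporting them as a clade.
book lungs: derived state '0' in W only — an autapomorphy, so it tells us nothing about relationships among taxa.
ocelli absent (derived state '1') is shared by B and M — a synapomorphy uniting that clade.
lateral line: derived state '1' in B, K, M, R, and W only — synapomorphy for {B, K, M, R, W}.
tarsal claw bifid: derived state '0' in R only — an autapomorphy, so it tells us nothing about relationships among taxa.
leaf margin serrate: derived state '0' in B, K, M, and R only — synapomorphy for {B, K, M, R}.
Most parsimonious ingroup topology: ((W,((R,K),(B,M))),A).
B and R share a more recent common ancestor with each other than either does with W, so W is the least closely related of the three.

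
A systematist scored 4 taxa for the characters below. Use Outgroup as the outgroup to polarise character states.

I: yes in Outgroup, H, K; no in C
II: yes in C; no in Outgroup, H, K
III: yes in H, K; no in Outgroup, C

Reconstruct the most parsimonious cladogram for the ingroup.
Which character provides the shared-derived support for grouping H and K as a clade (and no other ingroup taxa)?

Character polarity is set by the outgroup: the derived state is whichever differs from the outgroup's state, so for I the derived state is 'no', and for the remaining characters it is 'yes'.
I: derived state 'no' in C only — an autapomorphy, so it tells us nothing about relationships among taxa.
II: derived state 'yes' in C only — an autapomorphy, so it tells us nothing about relationships among taxa.
III (derived state 'yes') is shared by H and K — a synapomorphy uniting that clade.
Most parsimonious ingroup topology: (C,(H,K)).
The clade {H, K} is supported by III: its derived state 'yes' occurs in exactly those taxa and in no other taxon (including the outgroup).

III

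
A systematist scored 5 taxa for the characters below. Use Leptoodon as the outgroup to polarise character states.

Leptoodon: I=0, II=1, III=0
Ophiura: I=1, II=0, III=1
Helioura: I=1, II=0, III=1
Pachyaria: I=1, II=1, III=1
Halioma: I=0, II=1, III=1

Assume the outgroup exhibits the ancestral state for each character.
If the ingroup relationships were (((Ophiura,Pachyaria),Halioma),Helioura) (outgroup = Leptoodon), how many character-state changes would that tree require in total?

Map each character onto (((Ophiura,Pachyaria),Halioma),Helioura) (rooted by Leptoodon) and count the minimum state changes it requires (Fitch parsimony):
I: 2; II: 2; III: 1.
Total tree length = 5.

5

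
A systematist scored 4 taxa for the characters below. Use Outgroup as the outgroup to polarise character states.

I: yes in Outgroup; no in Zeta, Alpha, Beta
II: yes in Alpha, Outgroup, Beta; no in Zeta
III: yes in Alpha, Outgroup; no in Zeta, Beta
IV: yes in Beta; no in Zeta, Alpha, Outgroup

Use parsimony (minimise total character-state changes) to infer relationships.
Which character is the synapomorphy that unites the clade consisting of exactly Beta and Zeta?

III

Character polarity is set by the outgroup: the derived state is whichever differs from the outgroup's state, so for I, II, III the derived state is 'no', and for the remaining characters it is 'yes'.
I (derived state 'no') is shared by all ingroup taxa — unites the whole ingroup.
II (derived state 'no') is unique to Zeta (autapomorphy; uninformative for grouping).
III: derived state 'no' in Beta and Zeta only — synapomorphy for {Beta, Zeta}.
IV (derived state 'yes') is unique to Beta (autapomorphy; uninformative for grouping).
Most parsimonious ingroup topology: ((Zeta,Beta),Alpha).
The clade {Beta, Zeta} is supported by III: its derived state 'no' occurs in exactly those taxa and in no other taxon (including the outgroup).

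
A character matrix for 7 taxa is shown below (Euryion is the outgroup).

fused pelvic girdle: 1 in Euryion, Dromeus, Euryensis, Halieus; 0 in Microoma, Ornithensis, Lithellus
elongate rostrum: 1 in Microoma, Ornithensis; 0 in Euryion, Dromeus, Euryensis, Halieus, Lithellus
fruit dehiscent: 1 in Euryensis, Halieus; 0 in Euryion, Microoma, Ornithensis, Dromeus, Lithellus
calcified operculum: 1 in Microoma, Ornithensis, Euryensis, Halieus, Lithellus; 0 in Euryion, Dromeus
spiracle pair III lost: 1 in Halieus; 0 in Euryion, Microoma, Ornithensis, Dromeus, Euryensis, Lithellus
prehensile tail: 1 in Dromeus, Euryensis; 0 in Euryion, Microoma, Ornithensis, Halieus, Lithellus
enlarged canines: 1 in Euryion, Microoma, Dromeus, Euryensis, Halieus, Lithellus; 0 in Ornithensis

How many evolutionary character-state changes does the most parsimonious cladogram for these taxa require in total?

8

Character polarity is set by the outgroup: the derived state is whichever differs from the outgroup's state, so for fused pelvic girdle, enlarged canines the derived state is '0', and for the remaining characters it is '1'.
fused pelvic girdle: derived state '0' in Lithellus, Microoma, and Ornithensis only — synapomorphy for {Lithellus, Microoma, Ornithensis}.
elongate rostrum: derived state '1' in Microoma and Ornithensis only — synapomorphy for {Microoma, Ornithensis}.
fruit dehiscent: derived state '1' in Euryensis and Halieus only — synapomorphy for {Euryensis, Halieus}.
calcified operculum (derived state '1') is shared by Euryensis, Halieus, Lithellus, Microoma, and Ornithensis — a synapomorphy uniting that clade.
spiracle pair III lost: derived state '1' in Halieus only — an autapomorphy, so it tells us nothing about relationships among taxa.
prehensile tail (state '1') occurs in Dromeus and Euryensis but conflicts with the nesting implied by the other characters — most parsimoniously interpreted as homoplasy.
enlarged canines: derived state '0' in Ornithensis only — an autapomorphy, so it tells us nothing about relationships among taxa.
Most parsimonious ingroup topology: ((((Microoma,Ornithensis),Lithellus),(Euryensis,Halieus)),Dromeus).
Changes per character on this tree: fused pelvic girdle: 1; elongate rostrum: 1; fruit dehiscent: 1; calcified operculum: 1; spiracle pair III lost: 1; prehensile tail: 2; enlarged canines: 1.
Total = 8.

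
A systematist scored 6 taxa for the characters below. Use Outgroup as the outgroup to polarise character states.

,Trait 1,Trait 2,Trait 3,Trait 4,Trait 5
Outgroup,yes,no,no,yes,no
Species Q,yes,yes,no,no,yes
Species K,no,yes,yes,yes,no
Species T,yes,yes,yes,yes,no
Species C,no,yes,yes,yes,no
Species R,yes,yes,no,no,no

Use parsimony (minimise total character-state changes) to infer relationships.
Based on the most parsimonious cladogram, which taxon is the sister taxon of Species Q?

Character polarity is set by the outgroup: the derived state is whichever differs from the outgroup's state, so for Trait 1, Trait 4 the derived state is 'no', and for the remaining characters it is 'yes'.
Only Species C and Species K show the derived state 'no' for Trait 1, supporting them as a clade.
All ingroup taxa share the derived state 'yes' for Trait 2; it defines the ingroup but does not resolve relationships within it.
Only Species C, Species K, and Species T show the derived state 'yes' for Trait 3, supporting them as a clade.
Trait 4: derived state 'no' in Species Q and Species R only — synapomorphy for {Species Q, Species R}.
Trait 5 (derived state 'yes') is unique to Species Q (autapomorphy; uninformative for grouping).
Most parsimonious ingroup topology: ((Species Q,Species R),((Species K,Species C),Species T)).
Species Q and Species R form a cherry on this tree, so they are sister taxa.

Species R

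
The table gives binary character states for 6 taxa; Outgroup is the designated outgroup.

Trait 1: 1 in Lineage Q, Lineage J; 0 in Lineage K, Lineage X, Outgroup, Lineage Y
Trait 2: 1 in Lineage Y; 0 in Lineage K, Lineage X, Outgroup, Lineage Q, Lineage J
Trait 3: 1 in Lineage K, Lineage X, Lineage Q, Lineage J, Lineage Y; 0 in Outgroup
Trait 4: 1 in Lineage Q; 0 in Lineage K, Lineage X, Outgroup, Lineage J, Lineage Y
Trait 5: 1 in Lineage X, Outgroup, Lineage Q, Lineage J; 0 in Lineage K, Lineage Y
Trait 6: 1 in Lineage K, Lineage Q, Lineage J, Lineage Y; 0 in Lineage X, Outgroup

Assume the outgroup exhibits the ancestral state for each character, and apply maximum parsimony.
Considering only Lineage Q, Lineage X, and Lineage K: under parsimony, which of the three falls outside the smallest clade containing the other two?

Character polarity is set by the outgroup: the derived state is whichever differs from the outgroup's state, so for Trait 5 the derived state is '0', and for the remaining characters it is '1'.
Trait 1: derived state '1' in Lineage J and Lineage Q only — synapomorphy for {Lineage J, Lineage Q}.
Trait 2 (derived state '1') is unique to Lineage Y (autapomorphy; uninformative for grouping).
All ingroup taxa share the derived state '1' for Trait 3; it defines the ingroup but does not resolve relationships within it.
Trait 4 (derived state '1') is unique to Lineage Q (autapomorphy; uninformative for grouping).
Trait 5: derived state '0' in Lineage K and Lineage Y only — synapomorphy for {Lineage K, Lineage Y}.
Only Lineage J, Lineage K, Lineage Q, and Lineage Y show the derived state '1' for Trait 6, supporting them as a clade.
Most parsimonious ingroup topology: (((Lineage J,Lineage Q),(Lineage K,Lineage Y)),Lineage X).
Lineage K and Lineage Q share a more recent common ancestor with each other than either does with Lineage X, so Lineage X is the least closely related of the three.

Lineage X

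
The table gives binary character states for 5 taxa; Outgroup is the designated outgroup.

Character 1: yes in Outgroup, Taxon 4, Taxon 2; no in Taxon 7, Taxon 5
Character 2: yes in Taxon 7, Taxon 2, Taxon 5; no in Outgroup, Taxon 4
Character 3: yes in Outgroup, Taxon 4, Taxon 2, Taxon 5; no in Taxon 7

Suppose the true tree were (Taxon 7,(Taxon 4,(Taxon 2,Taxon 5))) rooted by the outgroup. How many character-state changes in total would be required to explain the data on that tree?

5

Map each character onto (Taxon 7,(Taxon 4,(Taxon 2,Taxon 5))) (rooted by Outgroup) and count the minimum state changes it requires (Fitch parsimony):
Character 1: 2; Character 2: 2; Character 3: 1.
Total tree length = 5.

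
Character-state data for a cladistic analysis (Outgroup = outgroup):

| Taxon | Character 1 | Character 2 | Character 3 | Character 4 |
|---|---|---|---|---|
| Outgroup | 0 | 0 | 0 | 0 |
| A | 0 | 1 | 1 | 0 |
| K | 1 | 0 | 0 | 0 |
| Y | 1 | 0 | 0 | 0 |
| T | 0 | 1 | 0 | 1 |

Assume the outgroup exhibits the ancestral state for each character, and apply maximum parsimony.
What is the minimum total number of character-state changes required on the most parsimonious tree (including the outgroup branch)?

The outgroup has state '0' for every character, so '1' is the derived state throughout.
Only K and Y show the derived state '1' for Character 1, supporting them as a clade.
Character 2: derived state '1' in A and T only — synapomorphy for {A, T}.
Character 3 (derived state '1') is unique to A (autapomorphy; uninformative for grouping).
Character 4: derived state '1' in T only — an autapomorphy, so it tells us nothing about relationships among taxa.
Most parsimonious ingroup topology: ((A,T),(K,Y)).
Changes per character on this tree: Character 1: 1; Character 2: 1; Character 3: 1; Character 4: 1.
Total = 4.

4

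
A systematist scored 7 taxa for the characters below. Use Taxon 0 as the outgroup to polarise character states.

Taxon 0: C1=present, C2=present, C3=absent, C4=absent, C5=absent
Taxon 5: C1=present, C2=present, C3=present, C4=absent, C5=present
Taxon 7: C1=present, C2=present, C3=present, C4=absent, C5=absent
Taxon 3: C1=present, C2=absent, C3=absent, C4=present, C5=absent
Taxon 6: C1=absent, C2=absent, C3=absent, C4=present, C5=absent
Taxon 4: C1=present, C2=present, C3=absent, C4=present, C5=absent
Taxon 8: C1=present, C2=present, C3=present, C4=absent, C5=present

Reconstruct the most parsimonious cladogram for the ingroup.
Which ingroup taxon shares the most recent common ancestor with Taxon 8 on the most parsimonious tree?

Character polarity is set by the outgroup: the derived state is whichever differs from the outgroup's state, so for C1, C2 the derived state is 'absent', and for the remaining characters it is 'present'.
C1 (derived state 'absent') is unique to Taxon 6 (autapomorphy; uninformative for grouping).
C2: derived state 'absent' in Taxon 3 and Taxon 6 only — synapomorphy for {Taxon 3, Taxon 6}.
C3: derived state 'present' in Taxon 5, Taxon 7, and Taxon 8 only — synapomorphy for {Taxon 5, Taxon 7, Taxon 8}.
Only Taxon 3, Taxon 4, and Taxon 6 show the derived state 'present' for C4, supporting them as a clade.
C5 (derived state 'present') is shared by Taxon 5 and Taxon 8 — a synapomorphy uniting that clade.
Most parsimonious ingroup topology: ((Taxon 4,(Taxon 3,Taxon 6)),(Taxon 7,(Taxon 5,Taxon 8))).
Taxon 8 and Taxon 5 form a cherry on this tree, so they are sister taxa.

Taxon 5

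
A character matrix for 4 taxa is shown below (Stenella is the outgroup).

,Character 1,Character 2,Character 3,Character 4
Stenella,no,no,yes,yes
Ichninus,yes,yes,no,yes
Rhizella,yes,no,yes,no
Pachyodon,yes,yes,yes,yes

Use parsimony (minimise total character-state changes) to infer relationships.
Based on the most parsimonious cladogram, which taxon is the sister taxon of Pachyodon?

Character polarity is set by the outgroup: the derived state is whichever differs from the outgroup's state, so for Character 3, Character 4 the derived state is 'no', and for the remaining characters it is 'yes'.
All ingroup taxa share the derived state 'yes' for Character 1; it defines the ingroup but does not resolve relationships within it.
Character 2 (derived state 'yes') is shared by Ichninus and Pachyodon — a synapomorphy uniting that clade.
Character 3 (derived state 'no') is unique to Ichninus (autapomorphy; uninformative for grouping).
Character 4: derived state 'no' in Rhizella only — an autapomorphy, so it tells us nothing about relationships among taxa.
Most parsimonious ingroup topology: ((Ichninus,Pachyodon),Rhizella).
Pachyodon and Ichninus form a cherry on this tree, so they are sister taxa.

Ichninus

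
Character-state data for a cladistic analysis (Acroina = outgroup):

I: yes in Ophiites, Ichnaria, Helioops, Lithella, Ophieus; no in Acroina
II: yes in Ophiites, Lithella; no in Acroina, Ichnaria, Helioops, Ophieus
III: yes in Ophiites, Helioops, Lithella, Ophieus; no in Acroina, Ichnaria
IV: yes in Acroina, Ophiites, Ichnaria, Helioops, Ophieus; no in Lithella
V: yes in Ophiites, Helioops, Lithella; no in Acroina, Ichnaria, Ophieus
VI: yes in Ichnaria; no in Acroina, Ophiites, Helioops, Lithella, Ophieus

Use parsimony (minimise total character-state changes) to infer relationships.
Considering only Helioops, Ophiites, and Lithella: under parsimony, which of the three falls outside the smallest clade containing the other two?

Character polarity is set by the outgroup: the derived state is whichever differs from the outgroup's state, so for IV the derived state is 'no', and for the remaining characters it is 'yes'.
All ingroup taxa share the derived state 'yes' for I; it defines the ingroup but does not resolve relationships within it.
II: derived state 'yes' in Lithella and Ophiites only — synapomorphy for {Lithella, Ophiites}.
Only Helioops, Lithella, Ophieus, and Ophiites show the derived state 'yes' for III, supporting them as a clade.
IV: derived state 'no' in Lithella only — an autapomorphy, so it tells us nothing about relationships among taxa.
V (derived state 'yes') is shared by Helioops, Lithella, and Ophiites — a synapomorphy uniting that clade.
VI (derived state 'yes') is unique to Ichnaria (autapomorphy; uninformative for grouping).
Most parsimonious ingroup topology: ((((Ophiites,Lithella),Helioops),Ophieus),Ichnaria).
Ophiites and Lithella share a more recent common ancestor with each other than either does with Helioops, so Helioops is the least closely related of the three.

Helioops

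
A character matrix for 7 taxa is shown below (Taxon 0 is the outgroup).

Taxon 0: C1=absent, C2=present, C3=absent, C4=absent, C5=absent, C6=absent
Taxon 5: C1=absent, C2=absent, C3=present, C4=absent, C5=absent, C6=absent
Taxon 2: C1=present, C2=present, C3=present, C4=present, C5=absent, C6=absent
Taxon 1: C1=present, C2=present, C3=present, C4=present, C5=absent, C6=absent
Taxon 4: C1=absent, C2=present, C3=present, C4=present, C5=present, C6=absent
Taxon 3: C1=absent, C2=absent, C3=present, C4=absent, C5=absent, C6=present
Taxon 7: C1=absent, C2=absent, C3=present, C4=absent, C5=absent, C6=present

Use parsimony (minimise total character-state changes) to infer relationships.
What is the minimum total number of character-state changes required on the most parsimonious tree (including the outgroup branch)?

Character polarity is set by the outgroup: the derived state is whichever differs from the outgroup's state, so for C2 the derived state is 'absent', and for the remaining characters it is 'present'.
Only Taxon 1 and Taxon 2 show the derived state 'present' for C1, supporting them as a clade.
C2: derived state 'absent' in Taxon 3, Taxon 5, and Taxon 7 only — synapomorphy for {Taxon 3, Taxon 5, Taxon 7}.
All ingroup taxa share the derived state 'present' for C3; it defines the ingroup but does not resolve relationships within it.
C4: derived state 'present' in Taxon 1, Taxon 2, and Taxon 4 only — synapomorphy for {Taxon 1, Taxon 2, Taxon 4}.
C5 (derived state 'present') is unique to Taxon 4 (autapomorphy; uninformative for grouping).
C6 (derived state 'present') is shared by Taxon 3 and Taxon 7 — a synapomorphy uniting that clade.
Most parsimonious ingroup topology: ((Taxon 5,(Taxon 3,Taxon 7)),((Taxon 2,Taxon 1),Taxon 4)).
Changes per character on this tree: C1: 1; C2: 1; C3: 1; C4: 1; C5: 1; C6: 1.
Total = 6.

6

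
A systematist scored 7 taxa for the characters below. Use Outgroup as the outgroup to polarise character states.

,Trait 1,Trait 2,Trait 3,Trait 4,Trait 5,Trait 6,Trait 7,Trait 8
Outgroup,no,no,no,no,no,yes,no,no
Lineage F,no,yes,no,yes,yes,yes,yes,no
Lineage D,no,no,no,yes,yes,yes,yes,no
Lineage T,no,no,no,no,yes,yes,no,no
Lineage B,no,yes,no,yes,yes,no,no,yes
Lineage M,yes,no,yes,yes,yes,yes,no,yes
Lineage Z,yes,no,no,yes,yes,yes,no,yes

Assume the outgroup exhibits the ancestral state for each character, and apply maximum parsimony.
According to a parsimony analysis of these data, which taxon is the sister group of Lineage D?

Lineage F

Character polarity is set by the outgroup: the derived state is whichever differs from the outgroup's state, so for Trait 6 the derived state is 'no', and for the remaining characters it is 'yes'.
Trait 1 (derived state 'yes') is shared by Lineage M and Lineage Z — a synapomorphy uniting that clade.
Trait 2 groups Lineage B and Lineage F, which is incompatible with the clades supported by the remaining characters; treating it as convergent (homoplasy) costs fewer steps than any alternative tree.
Trait 3 (derived state 'yes') is unique to Lineage M (autapomorphy; uninformative for grouping).
Trait 4 (derived state 'yes') is shared by Lineage B, Lineage D, Lineage F, Lineage M, and Lineage Z — a synapomorphy uniting that clade.
All ingroup taxa share the derived state 'yes' for Trait 5; it defines the ingroup but does not resolve relationships within it.
Trait 6: derived state 'no' in Lineage B only — an autapomorphy, so it tells us nothing about relationships among taxa.
Trait 7: derived state 'yes' in Lineage D and Lineage F only — synapomorphy for {Lineage D, Lineage F}.
Only Lineage B, Lineage M, and Lineage Z show the derived state 'yes' for Trait 8, supporting them as a clade.
Most parsimonious ingroup topology: (((Lineage F,Lineage D),(Lineage B,(Lineage M,Lineage Z))),Lineage T).
Lineage D and Lineage F form a cherry on this tree, so they are sister taxa.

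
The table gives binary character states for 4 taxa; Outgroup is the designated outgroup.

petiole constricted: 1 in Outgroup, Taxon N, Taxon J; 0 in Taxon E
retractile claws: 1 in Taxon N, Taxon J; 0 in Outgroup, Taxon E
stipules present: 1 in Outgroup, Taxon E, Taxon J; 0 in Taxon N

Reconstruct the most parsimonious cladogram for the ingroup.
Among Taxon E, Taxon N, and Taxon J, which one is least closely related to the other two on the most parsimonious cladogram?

Taxon E

Character polarity is set by the outgroup: the derived state is whichever differs from the outgroup's state, so for petiole constricted, stipules present the derived state is '0', and for the remaining characters it is '1'.
petiole constricted (derived state '0') is unique to Taxon E (autapomorphy; uninformative for grouping).
retractile claws (derived state '1') is shared by Taxon J and Taxon N — a synapomorphy uniting that clade.
stipules present: derived state '0' in Taxon N only — an autapomorphy, so it tells us nothing about relationships among taxa.
Most parsimonious ingroup topology: ((Taxon N,Taxon J),Taxon E).
Taxon J and Taxon N share a more recent common ancestor with each other than either does with Taxon E, so Taxon E is the least closely related of the three.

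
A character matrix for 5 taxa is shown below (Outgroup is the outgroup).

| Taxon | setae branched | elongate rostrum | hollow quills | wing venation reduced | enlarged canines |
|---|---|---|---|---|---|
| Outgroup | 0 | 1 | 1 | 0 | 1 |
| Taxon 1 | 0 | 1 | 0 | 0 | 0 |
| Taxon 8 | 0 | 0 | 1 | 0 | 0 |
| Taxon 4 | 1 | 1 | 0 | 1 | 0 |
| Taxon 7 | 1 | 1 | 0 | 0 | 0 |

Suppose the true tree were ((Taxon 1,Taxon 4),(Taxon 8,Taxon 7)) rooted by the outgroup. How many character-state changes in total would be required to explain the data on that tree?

7

Map each character onto ((Taxon 1,Taxon 4),(Taxon 8,Taxon 7)) (rooted by Outgroup) and count the minimum state changes it requires (Fitch parsimony):
setae branched: 2; elongate rostrum: 1; hollow quills: 2; wing venation reduced: 1; enlarged canines: 1.
Total tree length = 7.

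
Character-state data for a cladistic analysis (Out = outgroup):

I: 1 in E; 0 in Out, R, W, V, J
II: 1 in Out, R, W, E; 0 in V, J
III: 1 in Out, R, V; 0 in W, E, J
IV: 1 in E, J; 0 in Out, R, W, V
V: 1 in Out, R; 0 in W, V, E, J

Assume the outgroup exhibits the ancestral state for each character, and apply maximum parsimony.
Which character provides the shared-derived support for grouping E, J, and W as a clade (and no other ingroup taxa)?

Character polarity is set by the outgroup: the derived state is whichever differs from the outgroup's state, so for II, III, V the derived state is '0', and for the remaining characters it is '1'.
I (derived state '1') is unique to E (autapomorphy; uninformative for grouping).
II groups J and V, which is incompatible with the clades supported by the remaining characters; treating it as convergent (homoplasy) costs fewer steps than any alternative tree.
Only E, J, and W show the derived state '0' for III, supporting them as a clade.
IV (derived state '1') is shared by E and J — a synapomorphy uniting that clade.
Only E, J, V, and W show the derived state '0' for V, supporting them as a clade.
Most parsimonious ingroup topology: (R,((W,(E,J)),V)).
The clade {E, J, W} is supported by III: its derived state '0' occurs in exactly those taxa and in no other taxon (including the outgroup).

III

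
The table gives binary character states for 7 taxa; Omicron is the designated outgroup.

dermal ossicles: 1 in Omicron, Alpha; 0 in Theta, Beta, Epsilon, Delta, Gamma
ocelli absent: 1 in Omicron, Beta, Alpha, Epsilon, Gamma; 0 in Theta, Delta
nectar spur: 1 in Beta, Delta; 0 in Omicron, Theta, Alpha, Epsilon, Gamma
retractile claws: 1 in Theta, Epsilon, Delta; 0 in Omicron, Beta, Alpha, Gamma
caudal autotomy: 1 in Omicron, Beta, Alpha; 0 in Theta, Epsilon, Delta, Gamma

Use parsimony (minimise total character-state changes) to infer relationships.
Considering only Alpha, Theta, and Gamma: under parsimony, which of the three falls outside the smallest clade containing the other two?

Alpha

Character polarity is set by the outgroup: the derived state is whichever differs from the outgroup's state, so for dermal ossicles, ocelli absent, caudal autotomy the derived state is '0', and for the remaining characters it is '1'.
Only Beta, Delta, Epsilon, Gamma, and Theta show the derived state '0' for dermal ossicles, supporting them as a clade.
ocelli absent: derived state '0' in Delta and Theta only — synapomorphy for {Delta, Theta}.
nectar spur (state '1') occurs in Beta and Delta but conflicts with the nesting implied by the other characters — most parsimoniously interpreted as homoplasy.
retractile claws (derived state '1') is shared by Delta, Epsilon, and Theta — a synapomorphy uniting that clade.
caudal autotomy (derived state '0') is shared by Delta, Epsilon, Gamma, and Theta — a synapomorphy uniting that clade.
Most parsimonious ingroup topology: (((((Theta,Delta),Epsilon),Gamma),Beta),Alpha).
Theta and Gamma share a more recent common ancestor with each other than either does with Alpha, so Alpha is the least closely related of the three.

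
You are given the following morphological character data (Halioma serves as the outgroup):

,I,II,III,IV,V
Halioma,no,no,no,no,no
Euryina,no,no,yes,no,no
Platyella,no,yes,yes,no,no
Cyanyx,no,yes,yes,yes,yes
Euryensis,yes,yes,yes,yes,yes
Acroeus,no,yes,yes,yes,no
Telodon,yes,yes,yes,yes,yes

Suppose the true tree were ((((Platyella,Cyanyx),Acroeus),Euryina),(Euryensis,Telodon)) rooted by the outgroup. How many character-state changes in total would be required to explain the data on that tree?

Map each character onto ((((Platyella,Cyanyx),Acroeus),Euryina),(Euryensis,Telodon)) (rooted by Halioma) and count the minimum state changes it requires (Fitch parsimony):
I: 1; II: 2; III: 1; IV: 3; V: 2.
Total tree length = 9.

9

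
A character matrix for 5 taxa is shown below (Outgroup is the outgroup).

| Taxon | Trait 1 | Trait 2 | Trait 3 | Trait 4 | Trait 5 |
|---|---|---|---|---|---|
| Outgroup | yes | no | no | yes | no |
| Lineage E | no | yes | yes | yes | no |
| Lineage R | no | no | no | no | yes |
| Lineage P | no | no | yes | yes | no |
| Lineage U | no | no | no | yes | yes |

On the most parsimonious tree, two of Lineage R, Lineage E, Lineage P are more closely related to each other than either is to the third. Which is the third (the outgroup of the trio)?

Character polarity is set by the outgroup: the derived state is whichever differs from the outgroup's state, so for Trait 1, Trait 4 the derived state is 'no', and for the remaining characters it is 'yes'.
Trait 1 (derived state 'no') is shared by all ingroup taxa — unites the whole ingroup.
Trait 2: derived state 'yes' in Lineage E only — an autapomorphy, so it tells us nothing about relationships among taxa.
Trait 3 (derived state 'yes') is shared by Lineage E and Lineage P — a synapomorphy uniting that clade.
Trait 4 (derived state 'no') is unique to Lineage R (autapomorphy; uninformative for grouping).
Only Lineage R and Lineage U show the derived state 'yes' for Trait 5, supporting them as a clade.
Most parsimonious ingroup topology: ((Lineage E,Lineage P),(Lineage R,Lineage U)).
Lineage E and Lineage P share a more recent common ancestor with each other than either does with Lineage R, so Lineage R is the least closely related of the three.

Lineage R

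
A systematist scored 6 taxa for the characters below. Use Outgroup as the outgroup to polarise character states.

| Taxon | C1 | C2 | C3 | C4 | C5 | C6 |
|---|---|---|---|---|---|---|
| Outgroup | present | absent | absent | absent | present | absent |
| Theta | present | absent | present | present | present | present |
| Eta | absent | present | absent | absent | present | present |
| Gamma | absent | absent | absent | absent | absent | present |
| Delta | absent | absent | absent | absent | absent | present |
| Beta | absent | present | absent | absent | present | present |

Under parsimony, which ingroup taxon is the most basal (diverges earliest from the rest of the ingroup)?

Theta

Character polarity is set by the outgroup: the derived state is whichever differs from the outgroup's state, so for C1, C5 the derived state is 'absent', and for the remaining characters it is 'present'.
C1: derived state 'absent' in Beta, Delta, Eta, and Gamma only — synapomorphy for {Beta, Delta, Eta, Gamma}.
C2 (derived state 'present') is shared by Beta and Eta — a synapomorphy uniting that clade.
C3 (derived state 'present') is unique to Theta (autapomorphy; uninformative for grouping).
C4 (derived state 'present') is unique to Theta (autapomorphy; uninformative for grouping).
C5: derived state 'absent' in Delta and Gamma only — synapomorphy for {Delta, Gamma}.
C6 (derived state 'present') is shared by all ingroup taxa — unites the whole ingroup.
Most parsimonious ingroup topology: (Theta,((Eta,Beta),(Gamma,Delta))).
Theta is sister to the clade containing all other ingroup taxa, so it is the earliest-diverging (most basal) ingroup lineage.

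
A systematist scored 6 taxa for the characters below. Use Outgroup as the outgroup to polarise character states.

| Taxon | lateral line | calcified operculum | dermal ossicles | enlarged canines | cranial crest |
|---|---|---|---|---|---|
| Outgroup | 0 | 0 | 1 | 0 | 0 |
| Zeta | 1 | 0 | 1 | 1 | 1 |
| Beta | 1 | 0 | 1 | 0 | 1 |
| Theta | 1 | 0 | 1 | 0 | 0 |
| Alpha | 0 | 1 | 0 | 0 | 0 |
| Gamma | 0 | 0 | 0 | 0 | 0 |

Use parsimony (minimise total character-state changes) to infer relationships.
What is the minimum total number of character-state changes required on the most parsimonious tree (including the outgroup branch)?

Character polarity is set by the outgroup: the derived state is whichever differs from the outgroup's state, so for dermal ossicles the derived state is '0', and for the remaining characters it is '1'.
lateral line: derived state '1' in Beta, Theta, and Zeta only — synapomorphy for {Beta, Theta, Zeta}.
calcified operculum (derived state '1') is unique to Alpha (autapomorphy; uninformative for grouping).
dermal ossicles (derived state '0') is shared by Alpha and Gamma — a synapomorphy uniting that clade.
enlarged canines: derived state '1' in Zeta only — an autapomorphy, so it tells us nothing about relationships among taxa.
Only Beta and Zeta show the derived state '1' for cranial crest, supporting them as a clade.
Most parsimonious ingroup topology: (((Zeta,Beta),Theta),(Alpha,Gamma)).
Changes per character on this tree: lateral line: 1; calcified operculum: 1; dermal ossicles: 1; enlarged canines: 1; cranial crest: 1.
Total = 5.

5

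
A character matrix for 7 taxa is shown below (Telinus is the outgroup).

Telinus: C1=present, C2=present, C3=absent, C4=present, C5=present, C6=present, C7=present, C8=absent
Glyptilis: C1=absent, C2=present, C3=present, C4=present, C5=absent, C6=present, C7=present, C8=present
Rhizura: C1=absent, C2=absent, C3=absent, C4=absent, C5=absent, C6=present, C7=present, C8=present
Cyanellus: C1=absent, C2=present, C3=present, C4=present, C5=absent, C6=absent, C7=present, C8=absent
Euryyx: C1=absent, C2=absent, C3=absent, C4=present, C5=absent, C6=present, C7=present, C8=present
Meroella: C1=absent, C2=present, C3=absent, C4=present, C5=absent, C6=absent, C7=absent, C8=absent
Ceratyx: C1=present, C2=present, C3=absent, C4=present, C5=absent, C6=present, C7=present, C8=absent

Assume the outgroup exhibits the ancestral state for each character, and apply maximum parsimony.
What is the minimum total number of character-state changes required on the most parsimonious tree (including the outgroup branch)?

Character polarity is set by the outgroup: the derived state is whichever differs from the outgroup's state, so for C1, C2, C4, C5, C6, C7 the derived state is 'absent', and for the remaining characters it is 'present'.
Only Cyanellus, Euryyx, Glyptilis, Meroella, and Rhizura show the derived state 'absent' for C1, supporting them as a clade.
C2: derived state 'absent' in Euryyx and Rhizura only — synapomorphy for {Euryyx, Rhizura}.
C3 (state 'present') occurs in Cyanellus and Glyptilis but conflicts with the nesting implied by the other characters — most parsimoniously interpreted as homoplasy.
C4: derived state 'absent' in Rhizura only — an autapomorphy, so it tells us nothing about relationships among taxa.
C5 (derived state 'absent') is shared by all ingroup taxa — unites the whole ingroup.
C6: derived state 'absent' in Cyanellus and Meroella only — synapomorphy for {Cyanellus, Meroella}.
C7 (derived state 'absent') is unique to Meroella (autapomorphy; uninformative for grouping).
C8 (derived state 'present') is shared by Euryyx, Glyptilis, and Rhizura — a synapomorphy uniting that clade.
Most parsimonious ingroup topology: (((Glyptilis,(Rhizura,Euryyx)),(Cyanellus,Meroella)),Ceratyx).
Changes per character on this tree: C1: 1; C2: 1; C3: 2; C4: 1; C5: 1; C6: 1; C7: 1; C8: 1.
Total = 9.

9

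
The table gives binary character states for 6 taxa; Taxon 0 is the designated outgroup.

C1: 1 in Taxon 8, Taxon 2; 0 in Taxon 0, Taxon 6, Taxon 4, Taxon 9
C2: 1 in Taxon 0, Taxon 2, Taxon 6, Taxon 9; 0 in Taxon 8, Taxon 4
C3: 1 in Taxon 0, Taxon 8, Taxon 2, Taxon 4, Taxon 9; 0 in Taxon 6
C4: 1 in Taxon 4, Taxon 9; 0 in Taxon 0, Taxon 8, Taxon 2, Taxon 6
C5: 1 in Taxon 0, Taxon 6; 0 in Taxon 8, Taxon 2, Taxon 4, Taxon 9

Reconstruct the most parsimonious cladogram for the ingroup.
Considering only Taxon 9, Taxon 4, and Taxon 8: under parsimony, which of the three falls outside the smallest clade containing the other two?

Taxon 8

Character polarity is set by the outgroup: the derived state is whichever differs from the outgroup's state, so for C2, C3, C5 the derived state is '0', and for the remaining characters it is '1'.
C1 (derived state '1') is shared by Taxon 2 and Taxon 8 — a synapomorphy uniting that clade.
C2 groups Taxon 4 and Taxon 8, which is incompatible with the clades supported by the remaining characters; treating it as convergent (homoplasy) costs fewer steps than any alternative tree.
C3 (derived state '0') is unique to Taxon 6 (autapomorphy; uninformative for grouping).
Only Taxon 4 and Taxon 9 show the derived state '1' for C4, supporting them as a clade.
Only Taxon 2, Taxon 4, Taxon 8, and Taxon 9 show the derived state '0' for C5, supporting them as a clade.
Most parsimonious ingroup topology: (((Taxon 8,Taxon 2),(Taxon 4,Taxon 9)),Taxon 6).
Taxon 4 and Taxon 9 share a more recent common ancestor with each other than either does with Taxon 8, so Taxon 8 is the least closely related of the three.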